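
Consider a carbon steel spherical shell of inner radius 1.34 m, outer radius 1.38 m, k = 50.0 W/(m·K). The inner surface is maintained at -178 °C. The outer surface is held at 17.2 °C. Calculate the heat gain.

Q = 4πk·ΔT/(1/r₁ − 1/r₂) = 4π × 50.0 × 195.2 / (1/1.34 − 1/1.38) = 5.67×10^6 W

Q = 5.67×10^6 W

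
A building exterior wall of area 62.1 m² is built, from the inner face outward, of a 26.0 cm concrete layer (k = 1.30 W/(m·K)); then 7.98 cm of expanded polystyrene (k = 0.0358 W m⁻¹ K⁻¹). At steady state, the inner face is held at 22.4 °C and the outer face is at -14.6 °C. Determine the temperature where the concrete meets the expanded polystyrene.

Treat each layer as a resistance in series:
  R_concrete = L/(kA) = 0.260/(1.30·62.1) = 0.003221 K/W
  R_expanded polystyrene = L/(kA) = 0.0798/(0.0358·62.1) = 0.03589 K/W
ΣR = 0.003221 + 0.03589 = 0.03911 K/W
Q = ΔT/ΣR = (22.4 °C − -14.6 °C)/0.03911 = 946.0 W
From the inner boundary to the concrete/expanded polystyrene interface, ΣR_partial = 0.003221 K/W.
T_interface = T_in − Q·ΣR_partial = 22.4 °C − (946.0)(0.003221) = 19.4 °C

T = 19.4 °C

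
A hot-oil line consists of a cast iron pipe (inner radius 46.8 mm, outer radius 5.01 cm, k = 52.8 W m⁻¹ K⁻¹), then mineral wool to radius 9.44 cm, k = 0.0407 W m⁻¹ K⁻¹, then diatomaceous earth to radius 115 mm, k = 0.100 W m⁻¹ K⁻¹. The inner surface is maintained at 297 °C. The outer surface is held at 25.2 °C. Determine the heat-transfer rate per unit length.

Series thermal resistances, inner to outer:
  R'_cast iron = ln(0.0501/0.0468)/(2πk) = 0.06814/(2π·52.8) = 2.054×10^-4 m·K/W
  R'_mineral wool = ln(0.0944/0.0501)/(2πk) = 0.6335/(2π·0.0407) = 2.477 m·K/W
  R'_diatomaceous earth = ln(0.115/0.0944)/(2πk) = 0.1974/(2π·0.100) = 0.3142 m·K/W
ΣR = 2.054×10^-4 + 2.477 + 0.3142 = 2.791 m·K/W
Q' = ΔT/ΣR = (297 °C − 25.2 °C)/2.791 = 97.4 W/m

Q' = 97.4 W/m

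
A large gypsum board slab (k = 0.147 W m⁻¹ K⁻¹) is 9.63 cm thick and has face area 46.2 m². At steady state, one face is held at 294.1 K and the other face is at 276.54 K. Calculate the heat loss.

Q = 1240 W

Q = kA·ΔT/L = 0.147 × 46.2 × |294.1 K − 276.54 K| / 0.0963 = 1240 W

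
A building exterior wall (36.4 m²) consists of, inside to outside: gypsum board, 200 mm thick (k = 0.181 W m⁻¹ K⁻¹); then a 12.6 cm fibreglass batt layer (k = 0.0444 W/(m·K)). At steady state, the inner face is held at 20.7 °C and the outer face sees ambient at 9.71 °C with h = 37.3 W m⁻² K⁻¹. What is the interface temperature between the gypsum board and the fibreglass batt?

Series thermal resistances, inner to outer:
  R_gypsum board = L/(kA) = 0.200/(0.181·36.4) = 0.03036 K/W
  R_fibreglass batt = L/(kA) = 0.126/(0.0444·36.4) = 0.07796 K/W
  R_conv,out = 1/(hA) = 1/(37.3·36.4) = 7.365×10^-4 K/W
ΣR = 0.03036 + 0.07796 + 7.365×10^-4 = 0.1091 K/W
Q = ΔT/ΣR = (20.7 °C − 9.71 °C)/0.1091 = 100.7 W
From the inner boundary to the gypsum board/fibreglass batt interface, ΣR_partial = 0.03036 K/W.
T_interface = T_in − Q·ΣR_partial = 20.7 °C − (100.7)(0.03036) = 17.6 °C

T = 17.6 °C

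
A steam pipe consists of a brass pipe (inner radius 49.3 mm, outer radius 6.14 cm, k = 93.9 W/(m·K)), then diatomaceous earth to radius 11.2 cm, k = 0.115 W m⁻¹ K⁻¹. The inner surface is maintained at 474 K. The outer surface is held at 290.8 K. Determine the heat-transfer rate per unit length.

Q' = 220 W/m

Resistance network (inner→outer):
  R'_brass = ln(0.0614/0.0493)/(2πk) = 0.2195/(2π·93.9) = 3.720×10^-4 m·K/W
  R'_diatomaceous earth = ln(0.112/0.0614)/(2πk) = 0.6011/(2π·0.115) = 0.8319 m·K/W
ΣR = 3.720×10^-4 + 0.8319 = 0.8323 m·K/W
Q' = ΔT/ΣR = (474 K − 290.8 K)/0.8323 = 220 W/m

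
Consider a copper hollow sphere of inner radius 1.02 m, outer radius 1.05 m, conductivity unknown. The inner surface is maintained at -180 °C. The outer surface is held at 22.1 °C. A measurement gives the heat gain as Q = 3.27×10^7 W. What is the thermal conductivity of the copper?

ΣR = ΔT/Q = |-180 − 22.1|/3.27×10^7 = 6.180×10^-6 K/W
(1/r₁−1/r₂)/(4πk) = 6.180×10^-6 ⇒ k = 0.02801/(4π·6.180×10^-6) = 361 W/m·K

k = 361 W/m·K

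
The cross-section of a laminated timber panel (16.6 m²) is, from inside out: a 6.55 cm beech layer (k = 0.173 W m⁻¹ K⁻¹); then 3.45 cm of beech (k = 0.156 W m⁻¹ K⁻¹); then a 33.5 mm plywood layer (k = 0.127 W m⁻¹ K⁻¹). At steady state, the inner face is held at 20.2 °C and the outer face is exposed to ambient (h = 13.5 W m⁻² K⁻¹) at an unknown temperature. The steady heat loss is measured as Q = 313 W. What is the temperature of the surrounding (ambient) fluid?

Series resistances:
  R_beech = L/(kA) = 0.0655/(0.173·16.6) = 0.02281 K/W
  R_beech = L/(kA) = 0.0345/(0.156·16.6) = 0.01332 K/W
  R_plywood = L/(kA) = 0.0335/(0.127·16.6) = 0.01589 K/W
  R_conv,out = 1/(hA) = 1/(13.5·16.6) = 0.004462 K/W
ΣR = 0.05648 K/W
ΔT = Q·ΣR = 313 × 0.05648 = 17.68 K
Heat flows outward, so T_out = T_in − ΔT = 20.2 − 17.68 = 2.52 °C

T_out = 2.52 °C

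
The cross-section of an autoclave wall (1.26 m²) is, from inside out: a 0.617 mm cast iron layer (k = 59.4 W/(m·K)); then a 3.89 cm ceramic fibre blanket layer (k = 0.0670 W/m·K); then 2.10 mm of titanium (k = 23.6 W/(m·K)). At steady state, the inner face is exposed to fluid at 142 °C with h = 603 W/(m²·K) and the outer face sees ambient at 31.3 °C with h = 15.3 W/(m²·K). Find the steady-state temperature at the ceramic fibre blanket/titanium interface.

Series thermal resistances, inner to outer:
  R_conv,in = 1/(hA) = 1/(603·1.26) = 0.001316 K/W
  R_cast iron = L/(kA) = 6.17×10^-4/(59.4·1.26) = 8.244×10^-6 K/W
  R_ceramic fibre blanket = L/(kA) = 0.0389/(0.0670·1.26) = 0.4608 K/W
  R_titanium = L/(kA) = 0.00210/(23.6·1.26) = 7.062×10^-5 K/W
  R_conv,out = 1/(hA) = 1/(15.3·1.26) = 0.05187 K/W
ΣR = 0.001316 + 8.244×10^-6 + 0.4608 + 7.062×10^-5 + 0.05187 = 0.5141 K/W
Q = ΔT/ΣR = (142 °C − 31.3 °C)/0.5141 = 215.3 W
From the inner boundary to the ceramic fibre blanket/titanium interface, ΣR_partial = 0.4621 K/W.
T_interface = T_in − Q·ΣR_partial = 142 °C − (215.3)(0.4621) = 42.5 °C

T = 42.5 °C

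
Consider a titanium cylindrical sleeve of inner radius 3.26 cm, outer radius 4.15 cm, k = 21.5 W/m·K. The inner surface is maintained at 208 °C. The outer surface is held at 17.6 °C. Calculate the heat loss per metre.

Q' = 1.07×10^5 W/m

Q' = 2πk·ΔT/ln(r₂/r₁) = 2π × 21.5 × 190.4 / ln(0.0415/0.0326) = 1.07×10^5 W/m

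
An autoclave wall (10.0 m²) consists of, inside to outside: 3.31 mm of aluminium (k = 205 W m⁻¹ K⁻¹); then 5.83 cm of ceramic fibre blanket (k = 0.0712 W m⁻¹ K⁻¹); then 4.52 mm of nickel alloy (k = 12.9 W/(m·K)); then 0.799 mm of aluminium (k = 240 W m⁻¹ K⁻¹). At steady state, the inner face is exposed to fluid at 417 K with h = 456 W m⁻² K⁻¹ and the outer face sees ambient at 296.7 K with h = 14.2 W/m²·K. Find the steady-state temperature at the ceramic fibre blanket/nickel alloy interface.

T = 306.2 K

Resistance network (inner→outer):
  R_conv,in = 1/(hA) = 1/(456·10.0) = 2.193×10^-4 K/W
  R_aluminium = L/(kA) = 0.00331/(205·10.0) = 1.615×10^-6 K/W
  R_ceramic fibre blanket = L/(kA) = 0.0583/(0.0712·10.0) = 0.08188 K/W
  R_nickel alloy = L/(kA) = 0.00452/(12.9·10.0) = 3.504×10^-5 K/W
  R_aluminium = L/(kA) = 7.99×10^-4/(240·10.0) = 3.329×10^-7 K/W
  R_conv,out = 1/(hA) = 1/(14.2·10.0) = 0.007042 K/W
ΣR = 2.193×10^-4 + 1.615×10^-6 + 0.08188 + 3.504×10^-5 + 3.329×10^-7 + 0.007042 = 0.08918 K/W
Q = ΔT/ΣR = (417 K − 296.7 K)/0.08918 = 1349 W
From the inner boundary to the ceramic fibre blanket/nickel alloy interface, ΣR_partial = 0.08210 K/W.
T_interface = T_in − Q·ΣR_partial = 417 K − (1349)(0.08210) = 306.2 K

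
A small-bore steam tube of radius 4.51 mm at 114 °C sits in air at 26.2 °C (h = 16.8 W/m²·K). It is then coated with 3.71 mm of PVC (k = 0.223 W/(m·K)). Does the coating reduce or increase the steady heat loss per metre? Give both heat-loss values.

Critical radius for a cylinder: r_cr = k/h = 0.0133 m = 1.33 cm.
Outer radius after coating: r₂ = 0.00451 + 0.00371 = 0.00822 m.
Since r₁ < r_cr and r₂ ≤ r_cr, the coating moves toward the maximum at r_cr — heat loss rises.
Bare: R = 1/(2πr₁h) = 2.101 m·K/W; Q = 87.8/2.101 = 41.8 W/m.
Coated: R = R_cond + R_conv = 1.581 m·K/W; Q = 87.8/1.581 = 55.5 W/m.

increases: 41.8 → 55.5 W/m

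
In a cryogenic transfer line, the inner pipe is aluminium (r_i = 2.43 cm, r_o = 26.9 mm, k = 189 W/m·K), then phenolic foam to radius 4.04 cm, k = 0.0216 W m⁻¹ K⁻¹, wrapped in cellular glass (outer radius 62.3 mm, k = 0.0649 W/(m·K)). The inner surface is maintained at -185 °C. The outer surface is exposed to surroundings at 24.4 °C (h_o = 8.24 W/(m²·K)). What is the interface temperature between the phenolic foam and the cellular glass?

T = -41.4 °C

Series thermal resistances, inner to outer:
  R'_aluminium = ln(0.0269/0.0243)/(2πk) = 0.1016/(2π·189) = 8.560×10^-5 m·K/W
  R'_phenolic foam = ln(0.0404/0.0269)/(2πk) = 0.4067/(2π·0.0216) = 2.997 m·K/W
  R'_cellular glass = ln(0.0623/0.0404)/(2πk) = 0.4331/(2π·0.0649) = 1.062 m·K/W
  R'_conv,out = 1/(2πr h) = 1/(2π·0.0623·8.24) = 0.3100 m·K/W
ΣR = 8.560×10^-5 + 2.997 + 1.062 + 0.3100 = 4.369 m·K/W
Q' = ΔT/ΣR = (-185 °C − 24.4 °C)/4.369 = -47.93 W/m
From the inner boundary to the phenolic foam/cellular glass interface, ΣR_partial = 2.997 m·K/W.
T_interface = T_in − Q'·ΣR_partial = -185 °C − (-47.93)(2.997) = -41.4 °C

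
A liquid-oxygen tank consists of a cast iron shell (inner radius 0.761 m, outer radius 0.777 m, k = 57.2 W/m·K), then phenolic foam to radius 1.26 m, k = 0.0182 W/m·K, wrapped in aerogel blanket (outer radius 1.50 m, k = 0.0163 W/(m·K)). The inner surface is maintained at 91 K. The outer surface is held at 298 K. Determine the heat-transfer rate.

Treat each layer as a resistance in series:
  R_cast iron = (1/0.761 − 1/0.777)/(4πk) = 0.02706/(4π·57.2) = 3.765×10^-5 K/W
  R_phenolic foam = (1/0.777 − 1/1.26)/(4πk) = 0.4934/(4π·0.0182) = 2.157 K/W
  R_aerogel blanket = (1/1.26 − 1/1.50)/(4πk) = 0.1270/(4π·0.0163) = 0.6199 K/W
ΣR = 3.765×10^-5 + 2.157 + 0.6199 = 2.777 K/W
Q = ΔT/ΣR = (91 K − 298 K)/2.777 = -74.5 W
(Negative Q ⇒ heat flows inward; heat gain = 74.5 W.)

Q = 74.5 W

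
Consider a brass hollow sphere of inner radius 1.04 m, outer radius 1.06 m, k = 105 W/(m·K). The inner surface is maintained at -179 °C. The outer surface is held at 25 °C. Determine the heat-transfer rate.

Q = 4πk·ΔT/(1/r₁ − 1/r₂) = 4π × 105 × 204 / (1/1.04 − 1/1.06) = 1.48×10^7 W

Q = 14800 kW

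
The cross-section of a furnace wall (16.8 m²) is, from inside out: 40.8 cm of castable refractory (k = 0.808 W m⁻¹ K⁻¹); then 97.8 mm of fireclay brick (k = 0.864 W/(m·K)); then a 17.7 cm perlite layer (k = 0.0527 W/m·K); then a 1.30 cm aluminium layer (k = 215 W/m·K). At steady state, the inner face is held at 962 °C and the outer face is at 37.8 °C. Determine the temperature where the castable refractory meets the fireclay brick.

T = 845 °C

Treat each layer as a resistance in series:
  R_castable refractory = L/(kA) = 0.408/(0.808·16.8) = 0.03006 K/W
  R_fireclay brick = L/(kA) = 0.0978/(0.864·16.8) = 0.006738 K/W
  R_perlite = L/(kA) = 0.177/(0.0527·16.8) = 0.1999 K/W
  R_aluminium = L/(kA) = 0.0130/(215·16.8) = 3.599×10^-6 K/W
ΣR = 0.03006 + 0.006738 + 0.1999 + 3.599×10^-6 = 0.2367 K/W
Q = ΔT/ΣR = (962 °C − 37.8 °C)/0.2367 = 3905 W
From the inner boundary to the castable refractory/fireclay brick interface, ΣR_partial = 0.03006 K/W.
T_interface = T_in − Q·ΣR_partial = 962 °C − (3905)(0.03006) = 845 °C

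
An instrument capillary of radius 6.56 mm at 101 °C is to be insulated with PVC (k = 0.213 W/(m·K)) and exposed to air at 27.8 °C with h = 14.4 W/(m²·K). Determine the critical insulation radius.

r_cr = 1.48 cm

For a cylinder, r_cr = k_ins/h = 0.213/14.4 = 0.0148 m = 1.48 cm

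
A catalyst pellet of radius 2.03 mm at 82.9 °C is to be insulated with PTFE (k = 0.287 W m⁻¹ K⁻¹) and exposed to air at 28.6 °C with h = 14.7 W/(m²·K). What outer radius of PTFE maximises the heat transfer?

For a sphere, r_cr = 2k_ins/h = 2·0.287/14.7 = 0.0390 m = 3.90 cm

r_cr = 3.90 cm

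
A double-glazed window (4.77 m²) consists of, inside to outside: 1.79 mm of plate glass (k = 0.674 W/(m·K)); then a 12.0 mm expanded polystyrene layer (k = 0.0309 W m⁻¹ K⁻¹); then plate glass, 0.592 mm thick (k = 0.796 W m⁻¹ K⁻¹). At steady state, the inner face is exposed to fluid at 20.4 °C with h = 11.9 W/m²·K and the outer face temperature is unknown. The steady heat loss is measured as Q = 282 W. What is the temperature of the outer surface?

T_out = -7.73 °C

Series resistances:
  R_conv,in = 1/(hA) = 1/(11.9·4.77) = 0.01762 K/W
  R_plate glass = L/(kA) = 0.00179/(0.674·4.77) = 5.568×10^-4 K/W
  R_expanded polystyrene = L/(kA) = 0.0120/(0.0309·4.77) = 0.08141 K/W
  R_plate glass = L/(kA) = 5.92×10^-4/(0.796·4.77) = 1.559×10^-4 K/W
ΣR = 0.09974 K/W
ΔT = Q·ΣR = 282 × 0.09974 = 28.13 K
Heat flows outward, so T_out = T_in − ΔT = 20.4 − 28.13 = -7.73 °C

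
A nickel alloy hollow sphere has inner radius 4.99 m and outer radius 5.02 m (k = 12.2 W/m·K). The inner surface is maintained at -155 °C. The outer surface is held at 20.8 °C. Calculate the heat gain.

Q = 4πk·ΔT/(1/r₁ − 1/r₂) = 4π × 12.2 × 175.8 / (1/4.99 − 1/5.02) = 2.25×10^7 W

Q = 22500 kW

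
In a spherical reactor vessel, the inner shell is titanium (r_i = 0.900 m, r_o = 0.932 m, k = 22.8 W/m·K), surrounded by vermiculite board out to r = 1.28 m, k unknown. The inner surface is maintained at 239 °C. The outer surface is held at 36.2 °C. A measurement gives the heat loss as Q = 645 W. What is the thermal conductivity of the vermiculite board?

k = 0.0739 W/m·K

ΣR = ΔT/Q = |239 − 36.2|/645 = 0.3144 K/W
Known resistances:
  R_titanium = (1/0.900 − 1/0.932)/(4πk) = 0.03815/(4π·22.8) = 1.332×10^-4 K/W
R_vermiculite board = ΣR − ΣR_known = 0.3144 − 1.332×10^-4 = 0.3143 K/W
(1/r₁−1/r₂)/(4πk) = 0.3143 ⇒ k = 0.2917/(4π·0.3143) = 0.0739 W/m·K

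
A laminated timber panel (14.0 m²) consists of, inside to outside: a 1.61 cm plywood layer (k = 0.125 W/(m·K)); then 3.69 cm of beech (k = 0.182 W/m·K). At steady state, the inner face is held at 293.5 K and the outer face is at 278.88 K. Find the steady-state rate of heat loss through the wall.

Series thermal resistances, inner to outer:
  R_plywood = L/(kA) = 0.0161/(0.125·14.0) = 0.009200 K/W
  R_beech = L/(kA) = 0.0369/(0.182·14.0) = 0.01448 K/W
ΣR = 0.009200 + 0.01448 = 0.02368 K/W
Q = ΔT/ΣR = (293.5 K − 278.88 K)/0.02368 = 617 W

Q = 617 W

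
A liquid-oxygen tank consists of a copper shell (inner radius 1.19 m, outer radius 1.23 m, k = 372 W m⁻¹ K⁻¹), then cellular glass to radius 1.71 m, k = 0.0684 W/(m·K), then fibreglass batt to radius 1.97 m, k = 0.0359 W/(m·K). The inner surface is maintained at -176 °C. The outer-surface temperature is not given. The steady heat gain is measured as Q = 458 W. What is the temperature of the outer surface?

Sum the resistances:
  R_copper = (1/1.19 − 1/1.23)/(4πk) = 0.02733/(4π·372) = 5.846×10^-6 K/W
  R_cellular glass = (1/1.23 − 1/1.71)/(4πk) = 0.2282/(4π·0.0684) = 0.2655 K/W
  R_fibreglass batt = (1/1.71 − 1/1.97)/(4πk) = 0.07718/(4π·0.0359) = 0.1711 K/W
ΣR = 0.4366 K/W
ΔT = Q·ΣR = 458 × 0.4366 = 200.0 K
Heat flows inward, so T_out = T_in + ΔT = -176 + 200.0 = 24.0 °C

T_out = 24.0 °C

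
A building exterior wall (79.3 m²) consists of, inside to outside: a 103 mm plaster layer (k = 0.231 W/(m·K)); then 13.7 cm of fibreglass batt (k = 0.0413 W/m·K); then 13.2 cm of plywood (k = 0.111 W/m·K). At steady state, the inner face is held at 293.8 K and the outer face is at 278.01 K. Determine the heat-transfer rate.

Resistance network (inner→outer):
  R_plaster = L/(kA) = 0.103/(0.231·79.3) = 0.005623 K/W
  R_fibreglass batt = L/(kA) = 0.137/(0.0413·79.3) = 0.04183 K/W
  R_plywood = L/(kA) = 0.132/(0.111·79.3) = 0.01500 K/W
ΣR = 0.005623 + 0.04183 + 0.01500 = 0.06245 K/W
Q = ΔT/ΣR = (293.8 K − 278.01 K)/0.06245 = 253 W

Q = 253 W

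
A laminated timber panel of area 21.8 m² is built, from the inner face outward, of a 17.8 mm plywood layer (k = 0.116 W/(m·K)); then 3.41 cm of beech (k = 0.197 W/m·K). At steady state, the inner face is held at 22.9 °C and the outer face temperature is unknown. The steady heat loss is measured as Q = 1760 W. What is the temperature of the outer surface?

Series resistances:
  R_plywood = L/(kA) = 0.0178/(0.116·21.8) = 0.007039 K/W
  R_beech = L/(kA) = 0.0341/(0.197·21.8) = 0.007940 K/W
ΣR = 0.01498 K/W
ΔT = Q·ΣR = 1760 × 0.01498 = 26.36 K
Heat flows outward, so T_out = T_in − ΔT = 22.9 − 26.36 = -3.46 °C

T_out = -3.46 °C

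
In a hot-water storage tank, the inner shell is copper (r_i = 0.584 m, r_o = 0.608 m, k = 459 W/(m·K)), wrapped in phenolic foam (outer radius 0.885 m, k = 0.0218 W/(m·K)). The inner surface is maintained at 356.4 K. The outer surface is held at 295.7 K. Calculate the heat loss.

Series thermal resistances, inner to outer:
  R_copper = (1/0.584 − 1/0.608)/(4πk) = 0.06759/(4π·459) = 1.172×10^-5 K/W
  R_phenolic foam = (1/0.608 − 1/0.885)/(4πk) = 0.5148/(4π·0.0218) = 1.879 K/W
ΣR = 1.172×10^-5 + 1.879 = 1.879 K/W
Q = ΔT/ΣR = (356.4 K − 295.7 K)/1.879 = 32.3 W

Q = 32.3 W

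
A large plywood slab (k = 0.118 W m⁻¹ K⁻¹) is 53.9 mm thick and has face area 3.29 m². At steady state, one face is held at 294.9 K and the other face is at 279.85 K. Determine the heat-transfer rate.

Q = 108 W

Q = kA·ΔT/L = 0.118 × 3.29 × |294.9 K − 279.85 K| / 0.0539 = 108 W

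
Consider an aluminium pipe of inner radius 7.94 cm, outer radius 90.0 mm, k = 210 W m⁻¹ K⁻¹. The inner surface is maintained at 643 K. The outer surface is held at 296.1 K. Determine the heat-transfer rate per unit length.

Q' = 3.65×10^6 W/m

Q' = 2πk·ΔT/ln(r₂/r₁) = 2π × 210 × 346.9 / ln(0.0900/0.0794) = 3.65×10^6 W/m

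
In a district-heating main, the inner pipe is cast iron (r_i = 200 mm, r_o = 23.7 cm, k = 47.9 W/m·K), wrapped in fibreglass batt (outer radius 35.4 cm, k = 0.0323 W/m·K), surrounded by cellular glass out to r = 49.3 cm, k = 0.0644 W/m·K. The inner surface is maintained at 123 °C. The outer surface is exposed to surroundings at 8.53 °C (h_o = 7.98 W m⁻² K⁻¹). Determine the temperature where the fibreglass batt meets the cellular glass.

T = 43.2 °C

Resistance network (inner→outer):
  R'_cast iron = ln(0.237/0.200)/(2πk) = 0.1697/(2π·47.9) = 5.640×10^-4 m·K/W
  R'_fibreglass batt = ln(0.354/0.237)/(2πk) = 0.4012/(2π·0.0323) = 1.977 m·K/W
  R'_cellular glass = ln(0.493/0.354)/(2πk) = 0.3312/(2π·0.0644) = 0.8185 m·K/W
  R'_conv,out = 1/(2πr h) = 1/(2π·0.493·7.98) = 0.04045 m·K/W
ΣR = 5.640×10^-4 + 1.977 + 0.8185 + 0.04045 = 2.837 m·K/W
Q' = ΔT/ΣR = (123 °C − 8.53 °C)/2.837 = 40.35 W/m
From the inner boundary to the fibreglass batt/cellular glass interface, ΣR_partial = 1.978 m·K/W.
T_interface = T_in − Q'·ΣR_partial = 123 °C − (40.35)(1.978) = 43.2 °C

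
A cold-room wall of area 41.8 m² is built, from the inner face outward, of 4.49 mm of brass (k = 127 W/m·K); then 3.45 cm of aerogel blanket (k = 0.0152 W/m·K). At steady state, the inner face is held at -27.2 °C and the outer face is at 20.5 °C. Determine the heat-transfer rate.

Treat each layer as a resistance in series:
  R_brass = L/(kA) = 0.00449/(127·41.8) = 8.458×10^-7 K/W
  R_aerogel blanket = L/(kA) = 0.0345/(0.0152·41.8) = 0.05430 K/W
ΣR = 8.458×10^-7 + 0.05430 = 0.05430 K/W
Q = ΔT/ΣR = (-27.2 °C − 20.5 °C)/0.05430 = -878 W
(Negative Q ⇒ heat flows inward; heat gain = 878 W.)

Q = 878 W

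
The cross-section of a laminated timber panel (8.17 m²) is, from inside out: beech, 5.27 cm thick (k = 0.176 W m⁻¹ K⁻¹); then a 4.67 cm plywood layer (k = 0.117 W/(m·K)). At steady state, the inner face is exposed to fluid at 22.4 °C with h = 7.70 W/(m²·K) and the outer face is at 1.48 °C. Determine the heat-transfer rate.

Q = 206 W

Resistance network (inner→outer):
  R_conv,in = 1/(hA) = 1/(7.70·8.17) = 0.01590 K/W
  R_beech = L/(kA) = 0.0527/(0.176·8.17) = 0.03665 K/W
  R_plywood = L/(kA) = 0.0467/(0.117·8.17) = 0.04885 K/W
ΣR = 0.01590 + 0.03665 + 0.04885 = 0.1014 K/W
Q = ΔT/ΣR = (22.4 °C − 1.48 °C)/0.1014 = 206 W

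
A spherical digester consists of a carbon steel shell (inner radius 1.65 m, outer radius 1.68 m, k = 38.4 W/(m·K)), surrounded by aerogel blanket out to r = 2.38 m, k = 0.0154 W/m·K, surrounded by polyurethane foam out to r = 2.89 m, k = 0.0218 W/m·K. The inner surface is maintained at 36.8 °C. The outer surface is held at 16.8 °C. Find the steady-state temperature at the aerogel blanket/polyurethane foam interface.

Resistance network (inner→outer):
  R_carbon steel = (1/1.65 − 1/1.68)/(4πk) = 0.01082/(4π·38.4) = 2.243×10^-5 K/W
  R_aerogel blanket = (1/1.68 − 1/2.38)/(4πk) = 0.1751/(4π·0.0154) = 0.9047 K/W
  R_polyurethane foam = (1/2.38 − 1/2.89)/(4πk) = 0.07415/(4π·0.0218) = 0.2707 K/W
ΣR = 2.243×10^-5 + 0.9047 + 0.2707 = 1.175 K/W
Q = ΔT/ΣR = (36.8 °C − 16.8 °C)/1.175 = 17.02 W
From the inner boundary to the aerogel blanket/polyurethane foam interface, ΣR_partial = 0.9047 K/W.
T_interface = T_in − Q·ΣR_partial = 36.8 °C − (17.02)(0.9047) = 21.4 °C

T = 21.4 °C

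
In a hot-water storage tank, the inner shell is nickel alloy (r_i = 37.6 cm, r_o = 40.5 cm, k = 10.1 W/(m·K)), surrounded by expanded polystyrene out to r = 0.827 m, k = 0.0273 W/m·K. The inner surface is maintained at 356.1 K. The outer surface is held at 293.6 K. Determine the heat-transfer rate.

Series thermal resistances, inner to outer:
  R_nickel alloy = (1/0.376 − 1/0.405)/(4πk) = 0.1904/(4π·10.1) = 0.001500 K/W
  R_expanded polystyrene = (1/0.405 − 1/0.827)/(4πk) = 1.260/(4π·0.0273) = 3.673 K/W
ΣR = 0.001500 + 3.673 = 3.675 K/W
Q = ΔT/ΣR = (356.1 K − 293.6 K)/3.675 = 17.0 W

Q = 17.0 W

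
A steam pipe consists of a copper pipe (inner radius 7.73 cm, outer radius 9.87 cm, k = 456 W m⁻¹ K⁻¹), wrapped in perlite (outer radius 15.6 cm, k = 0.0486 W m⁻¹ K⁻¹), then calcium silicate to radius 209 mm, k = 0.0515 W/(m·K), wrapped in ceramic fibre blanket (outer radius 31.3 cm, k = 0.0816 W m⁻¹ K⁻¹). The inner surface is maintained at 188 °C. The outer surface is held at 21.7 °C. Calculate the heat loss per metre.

Resistance network (inner→outer):
  R'_copper = ln(0.0987/0.0773)/(2πk) = 0.2444/(2π·456) = 8.530×10^-5 m·K/W
  R'_perlite = ln(0.156/0.0987)/(2πk) = 0.4578/(2π·0.0486) = 1.499 m·K/W
  R'_calcium silicate = ln(0.209/0.156)/(2πk) = 0.2925/(2π·0.0515) = 0.9039 m·K/W
  R'_ceramic fibre blanket = ln(0.313/0.209)/(2πk) = 0.4039/(2π·0.0816) = 0.7877 m·K/W
ΣR = 8.530×10^-5 + 1.499 + 0.9039 + 0.7877 = 3.191 m·K/W
Q' = ΔT/ΣR = (188 °C − 21.7 °C)/3.191 = 52.1 W/m

Q' = 52.1 W/m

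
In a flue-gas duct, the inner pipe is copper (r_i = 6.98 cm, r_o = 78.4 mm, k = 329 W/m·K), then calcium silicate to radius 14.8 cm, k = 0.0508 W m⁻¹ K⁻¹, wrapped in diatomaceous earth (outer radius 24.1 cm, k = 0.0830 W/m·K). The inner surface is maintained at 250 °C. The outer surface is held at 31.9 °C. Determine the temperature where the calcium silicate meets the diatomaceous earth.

T = 102 °C

Series thermal resistances, inner to outer:
  R'_copper = ln(0.0784/0.0698)/(2πk) = 0.1162/(2π·329) = 5.621×10^-5 m·K/W
  R'_calcium silicate = ln(0.148/0.0784)/(2πk) = 0.6354/(2π·0.0508) = 1.991 m·K/W
  R'_diatomaceous earth = ln(0.241/0.148)/(2πk) = 0.4876/(2π·0.0830) = 0.9350 m·K/W
ΣR = 5.621×10^-5 + 1.991 + 0.9350 = 2.926 m·K/W
Q' = ΔT/ΣR = (250 °C − 31.9 °C)/2.926 = 74.54 W/m
From the inner boundary to the calcium silicate/diatomaceous earth interface, ΣR_partial = 1.991 m·K/W.
T_interface = T_in − Q'·ΣR_partial = 250 °C − (74.54)(1.991) = 102 °C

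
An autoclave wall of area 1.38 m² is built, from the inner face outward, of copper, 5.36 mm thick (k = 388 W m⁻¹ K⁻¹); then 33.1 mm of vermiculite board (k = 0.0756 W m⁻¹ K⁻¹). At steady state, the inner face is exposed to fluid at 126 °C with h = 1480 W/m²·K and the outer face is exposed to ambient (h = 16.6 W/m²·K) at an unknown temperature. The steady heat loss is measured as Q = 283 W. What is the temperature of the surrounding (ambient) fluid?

Sum the resistances:
  R_conv,in = 1/(hA) = 1/(1480·1.38) = 4.896×10^-4 K/W
  R_copper = L/(kA) = 0.00536/(388·1.38) = 1.001×10^-5 K/W
  R_vermiculite board = L/(kA) = 0.0331/(0.0756·1.38) = 0.3173 K/W
  R_conv,out = 1/(hA) = 1/(16.6·1.38) = 0.04365 K/W
ΣR = 0.3614 K/W
ΔT = Q·ΣR = 283 × 0.3614 = 102.3 K
Heat flows outward, so T_out = T_in − ΔT = 126 − 102.3 = 23.7 °C

T_out = 23.7 °C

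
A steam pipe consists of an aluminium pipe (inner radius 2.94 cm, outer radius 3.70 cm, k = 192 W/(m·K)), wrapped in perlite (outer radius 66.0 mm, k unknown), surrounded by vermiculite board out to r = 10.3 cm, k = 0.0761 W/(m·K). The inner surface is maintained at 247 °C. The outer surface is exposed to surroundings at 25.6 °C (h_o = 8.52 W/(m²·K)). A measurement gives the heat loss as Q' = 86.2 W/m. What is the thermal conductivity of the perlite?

ΣR = ΔT/Q' = |247 − 25.6|/86.2 = 2.568 m·K/W
Known resistances:
  R'_aluminium = ln(0.0370/0.0294)/(2πk) = 0.2299/(2π·192) = 1.906×10^-4 m·K/W
  R'_vermiculite board = ln(0.103/0.0660)/(2πk) = 0.4451/(2π·0.0761) = 0.9308 m·K/W
  R'_conv,out = 1/(2πr h) = 1/(2π·0.103·8.52) = 0.1814 m·K/W
R_perlite = ΣR − ΣR_known = 2.568 − 1.112 = 1.456 m·K/W
ln(r₂/r₁)/(2πk) = 1.456 ⇒ k = 0.5787/(2π·1.456) = 0.0633 W/m·K

k = 0.0633 W/m·K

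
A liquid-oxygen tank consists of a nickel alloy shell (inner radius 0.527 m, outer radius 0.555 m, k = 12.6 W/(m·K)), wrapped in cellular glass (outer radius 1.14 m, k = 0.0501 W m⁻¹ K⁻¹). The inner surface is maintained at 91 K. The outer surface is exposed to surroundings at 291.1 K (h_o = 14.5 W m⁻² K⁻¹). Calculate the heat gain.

Treat each layer as a resistance in series:
  R_nickel alloy = (1/0.527 − 1/0.555)/(4πk) = 0.09573/(4π·12.6) = 6.046×10^-4 K/W
  R_cellular glass = (1/0.555 − 1/1.14)/(4πk) = 0.9246/(4π·0.0501) = 1.469 K/W
  R_conv,out = 1/(4πr²h) = 1/(4π·1.14²·14.5) = 0.004223 K/W
ΣR = 6.046×10^-4 + 1.469 + 0.004223 = 1.474 K/W
Q = ΔT/ΣR = (91 K − 291.1 K)/1.474 = -136 W
(Negative Q ⇒ heat flows inward; heat gain = 136 W.)

Q = 136 W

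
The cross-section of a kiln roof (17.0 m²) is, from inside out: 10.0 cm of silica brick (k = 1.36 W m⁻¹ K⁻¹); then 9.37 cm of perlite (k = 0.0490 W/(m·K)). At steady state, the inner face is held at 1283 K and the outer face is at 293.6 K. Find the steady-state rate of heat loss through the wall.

Resistance network (inner→outer):
  R_silica brick = L/(kA) = 0.100/(1.36·17.0) = 0.004325 K/W
  R_perlite = L/(kA) = 0.0937/(0.0490·17.0) = 0.1125 K/W
ΣR = 0.004325 + 0.1125 = 0.1168 K/W
Q = ΔT/ΣR = (1283 K − 293.6 K)/0.1168 = 8470 W

Q = 8.47 kW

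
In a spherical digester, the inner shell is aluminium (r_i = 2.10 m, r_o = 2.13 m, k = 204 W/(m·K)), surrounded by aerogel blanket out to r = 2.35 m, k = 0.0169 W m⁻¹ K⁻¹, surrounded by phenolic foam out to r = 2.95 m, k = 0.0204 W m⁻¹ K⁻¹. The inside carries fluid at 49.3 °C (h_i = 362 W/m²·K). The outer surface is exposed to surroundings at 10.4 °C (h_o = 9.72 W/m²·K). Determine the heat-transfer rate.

Q = 71.3 W

Treat each layer as a resistance in series:
  R_conv,in = 1/(4πr²h) = 1/(4π·2.10²·362) = 4.985×10^-5 K/W
  R_aluminium = (1/2.10 − 1/2.13)/(4πk) = 0.006707/(4π·204) = 2.616×10^-6 K/W
  R_aerogel blanket = (1/2.13 − 1/2.35)/(4πk) = 0.04395/(4π·0.0169) = 0.2070 K/W
  R_phenolic foam = (1/2.35 − 1/2.95)/(4πk) = 0.08655/(4π·0.0204) = 0.3376 K/W
  R_conv,out = 1/(4πr²h) = 1/(4π·2.95²·9.72) = 9.408×10^-4 K/W
ΣR = 4.985×10^-5 + 2.616×10^-6 + 0.2070 + 0.3376 + 9.408×10^-4 = 0.5456 K/W
Q = ΔT/ΣR = (49.3 °C − 10.4 °C)/0.5456 = 71.3 W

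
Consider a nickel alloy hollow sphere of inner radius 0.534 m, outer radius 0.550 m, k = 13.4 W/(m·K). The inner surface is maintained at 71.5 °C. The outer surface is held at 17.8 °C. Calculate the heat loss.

Q = 166 kW

Q = 4πk·ΔT/(1/r₁ − 1/r₂) = 4π × 13.4 × 53.7 / (1/0.534 − 1/0.550) = 1.66×10^5 W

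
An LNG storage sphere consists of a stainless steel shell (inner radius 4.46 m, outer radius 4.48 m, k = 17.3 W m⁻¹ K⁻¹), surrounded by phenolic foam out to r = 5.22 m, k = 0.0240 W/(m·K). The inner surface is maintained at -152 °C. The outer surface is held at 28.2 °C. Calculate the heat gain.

Treat each layer as a resistance in series:
  R_stainless steel = (1/4.46 − 1/4.48)/(4πk) = 0.001001/(4π·17.3) = 4.604×10^-6 K/W
  R_phenolic foam = (1/4.48 − 1/5.22)/(4πk) = 0.03164/(4π·0.0240) = 0.1049 K/W
ΣR = 4.604×10^-6 + 0.1049 = 0.1049 K/W
Q = ΔT/ΣR = (-152 °C − 28.2 °C)/0.1049 = -1720 W
(Negative Q ⇒ heat flows inward; heat gain = 1720 W.)

Q = 1720 W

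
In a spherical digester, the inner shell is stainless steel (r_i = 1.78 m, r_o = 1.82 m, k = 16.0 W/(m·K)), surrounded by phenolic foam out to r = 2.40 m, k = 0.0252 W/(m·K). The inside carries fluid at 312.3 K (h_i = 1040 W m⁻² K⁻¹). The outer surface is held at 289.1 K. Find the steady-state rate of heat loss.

Q = 55.3 W

Treat each layer as a resistance in series:
  R_conv,in = 1/(4πr²h) = 1/(4π·1.78²·1040) = 2.415×10^-5 K/W
  R_stainless steel = (1/1.78 − 1/1.82)/(4πk) = 0.01235/(4π·16.0) = 6.141×10^-5 K/W
  R_phenolic foam = (1/1.82 − 1/2.40)/(4πk) = 0.1328/(4π·0.0252) = 0.4193 K/W
ΣR = 2.415×10^-5 + 6.141×10^-5 + 0.4193 = 0.4194 K/W
Q = ΔT/ΣR = (312.3 K − 289.1 K)/0.4194 = 55.3 W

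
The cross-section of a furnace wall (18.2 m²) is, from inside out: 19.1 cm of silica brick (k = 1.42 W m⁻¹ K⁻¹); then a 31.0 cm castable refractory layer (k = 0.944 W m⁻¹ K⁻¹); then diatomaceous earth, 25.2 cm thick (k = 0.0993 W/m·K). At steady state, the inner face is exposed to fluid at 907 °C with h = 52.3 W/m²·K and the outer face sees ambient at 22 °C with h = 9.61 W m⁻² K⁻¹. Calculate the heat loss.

Resistance network (inner→outer):
  R_conv,in = 1/(hA) = 1/(52.3·18.2) = 0.001051 K/W
  R_silica brick = L/(kA) = 0.191/(1.42·18.2) = 0.007390 K/W
  R_castable refractory = L/(kA) = 0.310/(0.944·18.2) = 0.01804 K/W
  R_diatomaceous earth = L/(kA) = 0.252/(0.0993·18.2) = 0.1394 K/W
  R_conv,out = 1/(hA) = 1/(9.61·18.2) = 0.005717 K/W
ΣR = 0.001051 + 0.007390 + 0.01804 + 0.1394 + 0.005717 = 0.1716 K/W
Q = ΔT/ΣR = (907 °C − 22 °C)/0.1716 = 5160 W

Q = 5.16 kW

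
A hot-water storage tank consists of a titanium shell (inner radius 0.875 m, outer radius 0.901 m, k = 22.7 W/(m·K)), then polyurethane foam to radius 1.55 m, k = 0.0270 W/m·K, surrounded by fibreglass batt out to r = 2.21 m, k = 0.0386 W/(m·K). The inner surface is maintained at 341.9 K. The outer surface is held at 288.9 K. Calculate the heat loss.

Q = 30.0 W

Treat each layer as a resistance in series:
  R_titanium = (1/0.875 − 1/0.901)/(4πk) = 0.03298/(4π·22.7) = 1.156×10^-4 K/W
  R_polyurethane foam = (1/0.901 − 1/1.55)/(4πk) = 0.4647/(4π·0.0270) = 1.370 K/W
  R_fibreglass batt = (1/1.55 − 1/2.21)/(4πk) = 0.1927/(4π·0.0386) = 0.3972 K/W
ΣR = 1.156×10^-4 + 1.370 + 0.3972 = 1.767 K/W
Q = ΔT/ΣR = (341.9 K − 288.9 K)/1.767 = 30.0 W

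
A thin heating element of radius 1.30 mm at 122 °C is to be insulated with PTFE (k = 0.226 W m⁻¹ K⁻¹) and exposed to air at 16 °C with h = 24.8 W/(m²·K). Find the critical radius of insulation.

r_cr = 0.911 cm

For a cylinder, r_cr = k_ins/h = 0.226/24.8 = 0.00911 m = 0.911 cm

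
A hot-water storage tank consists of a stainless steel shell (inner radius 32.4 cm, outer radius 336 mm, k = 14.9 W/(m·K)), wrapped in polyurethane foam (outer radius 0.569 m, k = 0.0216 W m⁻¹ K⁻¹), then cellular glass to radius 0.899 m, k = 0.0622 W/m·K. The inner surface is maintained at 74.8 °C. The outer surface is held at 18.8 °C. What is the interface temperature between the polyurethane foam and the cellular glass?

Resistance network (inner→outer):
  R_stainless steel = (1/0.324 − 1/0.336)/(4πk) = 0.1102/(4π·14.9) = 5.887×10^-4 K/W
  R_polyurethane foam = (1/0.336 − 1/0.569)/(4πk) = 1.219/(4π·0.0216) = 4.490 K/W
  R_cellular glass = (1/0.569 − 1/0.899)/(4πk) = 0.6451/(4π·0.0622) = 0.8254 K/W
ΣR = 5.887×10^-4 + 4.490 + 0.8254 = 5.316 K/W
Q = ΔT/ΣR = (74.8 °C − 18.8 °C)/5.316 = 10.53 W
From the inner boundary to the polyurethane foam/cellular glass interface, ΣR_partial = 4.491 K/W.
T_interface = T_in − Q·ΣR_partial = 74.8 °C − (10.53)(4.491) = 27.5 °C

T = 27.5 °C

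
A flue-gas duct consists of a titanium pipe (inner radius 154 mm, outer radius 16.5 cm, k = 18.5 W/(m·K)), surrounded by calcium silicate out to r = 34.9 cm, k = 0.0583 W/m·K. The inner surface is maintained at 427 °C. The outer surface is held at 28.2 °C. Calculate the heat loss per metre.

Resistance network (inner→outer):
  R'_titanium = ln(0.165/0.154)/(2πk) = 0.06899/(2π·18.5) = 5.935×10^-4 m·K/W
  R'_calcium silicate = ln(0.349/0.165)/(2πk) = 0.7491/(2π·0.0583) = 2.045 m·K/W
ΣR = 5.935×10^-4 + 2.045 = 2.046 m·K/W
Q' = ΔT/ΣR = (427 °C − 28.2 °C)/2.046 = 195 W/m

Q' = 195 W/m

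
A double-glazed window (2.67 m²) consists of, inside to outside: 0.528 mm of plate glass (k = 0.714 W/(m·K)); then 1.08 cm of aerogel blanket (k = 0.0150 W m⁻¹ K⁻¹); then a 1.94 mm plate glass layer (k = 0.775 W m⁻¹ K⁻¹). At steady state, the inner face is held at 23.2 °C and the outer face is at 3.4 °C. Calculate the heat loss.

Q = 73.1 W

Treat each layer as a resistance in series:
  R_plate glass = L/(kA) = 5.28×10^-4/(0.714·2.67) = 2.770×10^-4 K/W
  R_aerogel blanket = L/(kA) = 0.0108/(0.0150·2.67) = 0.2697 K/W
  R_plate glass = L/(kA) = 0.00194/(0.775·2.67) = 9.375×10^-4 K/W
ΣR = 2.770×10^-4 + 0.2697 + 9.375×10^-4 = 0.2709 K/W
Q = ΔT/ΣR = (23.2 °C − 3.4 °C)/0.2709 = 73.1 W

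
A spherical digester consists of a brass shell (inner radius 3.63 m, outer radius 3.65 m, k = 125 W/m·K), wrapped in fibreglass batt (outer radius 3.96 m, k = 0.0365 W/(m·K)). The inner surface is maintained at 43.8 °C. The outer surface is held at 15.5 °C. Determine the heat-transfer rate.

Resistance network (inner→outer):
  R_brass = (1/3.63 − 1/3.65)/(4πk) = 0.001509/(4π·125) = 9.610×10^-7 K/W
  R_fibreglass batt = (1/3.65 − 1/3.96)/(4πk) = 0.02145/(4π·0.0365) = 0.04676 K/W
ΣR = 9.610×10^-7 + 0.04676 = 0.04676 K/W
Q = ΔT/ΣR = (43.8 °C − 15.5 °C)/0.04676 = 605 W

Q = 605 W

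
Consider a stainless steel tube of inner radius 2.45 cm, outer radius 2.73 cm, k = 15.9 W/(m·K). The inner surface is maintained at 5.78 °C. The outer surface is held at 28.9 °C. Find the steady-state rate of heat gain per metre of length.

Q' = 21.3 kW/m

Q' = 2πk·ΔT/ln(r₂/r₁) = 2π × 15.9 × 23.12 / ln(0.0273/0.0245) = 21300 W/m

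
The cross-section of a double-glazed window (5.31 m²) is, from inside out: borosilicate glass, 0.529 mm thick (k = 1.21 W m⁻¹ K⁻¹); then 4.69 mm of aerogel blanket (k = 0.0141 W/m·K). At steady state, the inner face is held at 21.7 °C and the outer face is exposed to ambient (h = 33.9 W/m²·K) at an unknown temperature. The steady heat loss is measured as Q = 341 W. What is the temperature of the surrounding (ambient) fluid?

Sum the resistances:
  R_borosilicate glass = L/(kA) = 5.29×10^-4/(1.21·5.31) = 8.233×10^-5 K/W
  R_aerogel blanket = L/(kA) = 0.00469/(0.0141·5.31) = 0.06264 K/W
  R_conv,out = 1/(hA) = 1/(33.9·5.31) = 0.005555 K/W
ΣR = 0.06828 K/W
ΔT = Q·ΣR = 341 × 0.06828 = 23.28 K
Heat flows outward, so T_out = T_in − ΔT = 21.7 − 23.28 = -1.58 °C

T_out = -1.58 °C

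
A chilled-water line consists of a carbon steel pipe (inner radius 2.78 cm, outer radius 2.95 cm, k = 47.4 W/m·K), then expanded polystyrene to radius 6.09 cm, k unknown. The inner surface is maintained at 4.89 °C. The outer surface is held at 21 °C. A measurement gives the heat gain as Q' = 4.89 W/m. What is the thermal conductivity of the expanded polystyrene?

ΣR = ΔT/Q' = |4.89 − 21|/4.89 = 3.294 m·K/W
Known resistances:
  R'_carbon steel = ln(0.0295/0.0278)/(2πk) = 0.05935/(2π·47.4) = 1.993×10^-4 m·K/W
R_expanded polystyrene = ΣR − ΣR_known = 3.294 − 1.993×10^-4 = 3.294 m·K/W
ln(r₂/r₁)/(2πk) = 3.294 ⇒ k = 0.7248/(2π·3.294) = 0.0350 W/m·K

k = 0.0350 W/m·K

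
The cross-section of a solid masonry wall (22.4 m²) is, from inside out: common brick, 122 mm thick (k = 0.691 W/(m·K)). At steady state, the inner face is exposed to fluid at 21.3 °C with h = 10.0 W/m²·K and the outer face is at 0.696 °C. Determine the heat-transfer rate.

Treat each layer as a resistance in series:
  R_conv,in = 1/(hA) = 1/(10.0·22.4) = 0.004464 K/W
  R_common brick = L/(kA) = 0.122/(0.691·22.4) = 0.007882 K/W
ΣR = 0.004464 + 0.007882 = 0.01235 K/W
Q = ΔT/ΣR = (21.3 °C − 0.696 °C)/0.01235 = 1670 W

Q = 1670 W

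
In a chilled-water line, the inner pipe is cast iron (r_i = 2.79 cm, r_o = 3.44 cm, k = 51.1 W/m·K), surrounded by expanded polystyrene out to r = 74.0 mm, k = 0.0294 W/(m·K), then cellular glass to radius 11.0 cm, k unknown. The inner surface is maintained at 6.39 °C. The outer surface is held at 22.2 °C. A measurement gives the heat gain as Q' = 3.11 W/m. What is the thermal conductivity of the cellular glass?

ΣR = ΔT/Q' = |6.39 − 22.2|/3.11 = 5.084 m·K/W
Known resistances:
  R'_cast iron = ln(0.0344/0.0279)/(2πk) = 0.2094/(2π·51.1) = 6.523×10^-4 m·K/W
  R'_expanded polystyrene = ln(0.0740/0.0344)/(2πk) = 0.7660/(2π·0.0294) = 4.147 m·K/W
R_cellular glass = ΣR − ΣR_known = 5.084 − 4.148 = 0.9360 m·K/W
ln(r₂/r₁)/(2πk) = 0.9360 ⇒ k = 0.3964/(2π·0.9360) = 0.0674 W/m·K

k = 0.0674 W/m·K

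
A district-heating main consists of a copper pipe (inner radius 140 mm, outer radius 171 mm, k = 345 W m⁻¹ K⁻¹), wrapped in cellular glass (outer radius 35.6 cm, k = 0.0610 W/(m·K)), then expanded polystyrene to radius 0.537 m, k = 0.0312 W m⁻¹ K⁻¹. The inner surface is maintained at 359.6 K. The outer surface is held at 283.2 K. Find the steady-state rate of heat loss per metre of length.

Resistance network (inner→outer):
  R'_copper = ln(0.171/0.140)/(2πk) = 0.2000/(2π·345) = 9.227×10^-5 m·K/W
  R'_cellular glass = ln(0.356/0.171)/(2πk) = 0.7333/(2π·0.0610) = 1.913 m·K/W
  R'_expanded polystyrene = ln(0.537/0.356)/(2πk) = 0.4111/(2π·0.0312) = 2.097 m·K/W
ΣR = 9.227×10^-5 + 1.913 + 2.097 = 4.010 m·K/W
Q' = ΔT/ΣR = (359.6 K − 283.2 K)/4.010 = 19.1 W/m

Q' = 19.1 W/m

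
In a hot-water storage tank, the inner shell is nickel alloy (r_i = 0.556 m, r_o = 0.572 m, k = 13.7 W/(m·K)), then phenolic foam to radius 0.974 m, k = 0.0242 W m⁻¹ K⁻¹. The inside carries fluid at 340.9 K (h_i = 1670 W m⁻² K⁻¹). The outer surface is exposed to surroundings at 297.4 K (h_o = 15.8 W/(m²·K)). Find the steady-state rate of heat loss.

Treat each layer as a resistance in series:
  R_conv,in = 1/(4πr²h) = 1/(4π·0.556²·1670) = 1.541×10^-4 K/W
  R_nickel alloy = (1/0.556 − 1/0.572)/(4πk) = 0.05031/(4π·13.7) = 2.922×10^-4 K/W
  R_phenolic foam = (1/0.572 − 1/0.974)/(4πk) = 0.7216/(4π·0.0242) = 2.373 K/W
  R_conv,out = 1/(4πr²h) = 1/(4π·0.974²·15.8) = 0.005309 K/W
ΣR = 1.541×10^-4 + 2.922×10^-4 + 2.373 + 0.005309 = 2.379 K/W
Q = ΔT/ΣR = (340.9 K − 297.4 K)/2.379 = 18.3 W

Q = 18.3 W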